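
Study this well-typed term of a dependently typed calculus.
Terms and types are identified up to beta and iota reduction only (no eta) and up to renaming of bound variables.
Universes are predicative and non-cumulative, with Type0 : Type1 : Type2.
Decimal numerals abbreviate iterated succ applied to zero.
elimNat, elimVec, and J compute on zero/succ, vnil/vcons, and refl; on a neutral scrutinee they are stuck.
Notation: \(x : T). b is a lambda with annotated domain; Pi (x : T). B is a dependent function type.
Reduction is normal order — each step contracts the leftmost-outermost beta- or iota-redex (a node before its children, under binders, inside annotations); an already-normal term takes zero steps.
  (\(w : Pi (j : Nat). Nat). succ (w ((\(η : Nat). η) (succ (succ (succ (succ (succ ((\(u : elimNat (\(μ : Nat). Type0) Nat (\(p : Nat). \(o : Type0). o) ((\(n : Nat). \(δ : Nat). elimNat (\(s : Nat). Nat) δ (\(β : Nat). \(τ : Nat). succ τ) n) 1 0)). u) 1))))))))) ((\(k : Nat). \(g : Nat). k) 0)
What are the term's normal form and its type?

normal form:
  1
type:
  Nat
observation: the leftmost-outermost redex is a beta-redex, and normalization takes 3 steps.


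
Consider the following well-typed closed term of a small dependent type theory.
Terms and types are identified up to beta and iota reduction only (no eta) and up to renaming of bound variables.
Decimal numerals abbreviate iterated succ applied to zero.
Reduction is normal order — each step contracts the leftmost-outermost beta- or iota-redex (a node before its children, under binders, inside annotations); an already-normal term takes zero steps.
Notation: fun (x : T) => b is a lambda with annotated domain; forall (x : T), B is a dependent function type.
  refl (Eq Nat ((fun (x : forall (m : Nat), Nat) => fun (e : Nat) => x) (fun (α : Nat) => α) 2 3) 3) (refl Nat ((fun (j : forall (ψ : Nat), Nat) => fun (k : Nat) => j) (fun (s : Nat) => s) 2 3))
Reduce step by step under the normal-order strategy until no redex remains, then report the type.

normal-order reduction sequence:
  refl (Eq Nat ((fun (x : forall (m : Nat), Nat) => fun (e : Nat) => x) (fun (α : Nat) => α) 2 3) 3) (refl Nat ((fun (j : forall (ψ : Nat), Nat) => fun (k : Nat) => j) (fun (s : Nat) => s) 2 3))
  ~> refl (Eq Nat ((fun (x : Nat) => fun (m : Nat) => m) 2 3) 3) (refl Nat ((fun (e : forall (α : Nat), Nat) => fun (j : Nat) => e) (fun (ψ : Nat) => ψ) 2 3))
  ~> refl (Eq Nat ((fun (x : Nat) => x) 3) 3) (refl Nat ((fun (m : forall (e : Nat), Nat) => fun (α : Nat) => m) (fun (j : Nat) => j) 2 3))
  ~> refl (Eq Nat 3 3) (refl Nat ((fun (x : forall (m : Nat), Nat) => fun (e : Nat) => x) (fun (α : Nat) => α) 2 3))
  ~> refl (Eq Nat 3 3) (refl Nat ((fun (x : Nat) => fun (m : Nat) => m) 2 3))
  ~> refl (Eq Nat 3 3) (refl Nat ((fun (x : Nat) => x) 3))
  ~> refl (Eq Nat 3 3) (refl Nat 3)
type:
  Eq (Eq Nat 3 3) (refl Nat 3) (refl Nat 3)


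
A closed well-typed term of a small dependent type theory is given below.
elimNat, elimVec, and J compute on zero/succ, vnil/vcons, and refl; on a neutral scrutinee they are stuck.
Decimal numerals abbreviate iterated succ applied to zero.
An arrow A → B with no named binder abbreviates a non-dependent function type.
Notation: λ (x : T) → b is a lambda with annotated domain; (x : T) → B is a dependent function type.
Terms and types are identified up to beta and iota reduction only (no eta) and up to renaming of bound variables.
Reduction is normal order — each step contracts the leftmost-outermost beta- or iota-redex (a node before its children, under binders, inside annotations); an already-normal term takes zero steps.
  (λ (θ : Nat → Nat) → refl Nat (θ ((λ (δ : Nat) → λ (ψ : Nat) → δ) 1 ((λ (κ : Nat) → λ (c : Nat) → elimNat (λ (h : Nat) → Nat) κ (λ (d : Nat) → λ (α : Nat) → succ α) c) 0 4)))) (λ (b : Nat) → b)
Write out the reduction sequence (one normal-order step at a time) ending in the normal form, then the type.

normal-order reduction:
  (λ (θ : Nat → Nat) → refl Nat (θ ((λ (δ : Nat) → λ (ψ : Nat) → δ) 1 ((λ (κ : Nat) → λ (c : Nat) → elimNat (λ (h : Nat) → Nat) κ (λ (d : Nat) → λ (α : Nat) → succ α) c) 0 4)))) (λ (b : Nat) → b)
  ~> refl Nat ((λ (θ : Nat) → θ) ((λ (δ : Nat) → λ (ψ : Nat) → δ) 1 ((λ (κ : Nat) → λ (c : Nat) → elimNat (λ (h : Nat) → Nat) κ (λ (d : Nat) → λ (α : Nat) → succ α) c) 0 4)))
  ~> refl Nat ((λ (θ : Nat) → λ (δ : Nat) → θ) 1 ((λ (ψ : Nat) → λ (κ : Nat) → elimNat (λ (c : Nat) → Nat) ψ (λ (h : Nat) → λ (d : Nat) → succ d) κ) 0 4))
  ~> refl Nat ((λ (θ : Nat) → 1) ((λ (δ : Nat) → λ (ψ : Nat) → elimNat (λ (κ : Nat) → Nat) δ (λ (c : Nat) → λ (h : Nat) → succ h) ψ) 0 4))
  ~> refl Nat 1
inferred type:
  Eq Nat 1 1


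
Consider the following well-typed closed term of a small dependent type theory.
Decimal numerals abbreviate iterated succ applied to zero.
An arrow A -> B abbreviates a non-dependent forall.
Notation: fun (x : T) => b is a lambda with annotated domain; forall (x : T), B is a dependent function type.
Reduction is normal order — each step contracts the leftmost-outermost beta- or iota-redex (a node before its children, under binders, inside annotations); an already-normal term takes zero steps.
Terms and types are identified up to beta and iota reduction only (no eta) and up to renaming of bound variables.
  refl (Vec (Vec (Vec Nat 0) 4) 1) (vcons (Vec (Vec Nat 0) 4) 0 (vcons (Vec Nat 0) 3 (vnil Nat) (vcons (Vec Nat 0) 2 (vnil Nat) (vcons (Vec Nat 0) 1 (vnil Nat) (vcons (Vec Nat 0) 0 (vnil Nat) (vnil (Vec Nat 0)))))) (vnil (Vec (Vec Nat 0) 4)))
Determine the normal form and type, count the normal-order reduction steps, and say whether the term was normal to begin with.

normal form:
  refl (Vec (Vec (Vec Nat 0) 4) 1) (vcons (Vec (Vec Nat 0) 4) 0 (vcons (Vec Nat 0) 3 (vnil Nat) (vcons (Vec Nat 0) 2 (vnil Nat) (vcons (Vec Nat 0) 1 (vnil Nat) (vcons (Vec Nat 0) 0 (vnil Nat) (vnil (Vec Nat 0)))))) (vnil (Vec (Vec Nat 0) 4)))
the term's type:
  Eq (Vec (Vec (Vec Nat 0) 4) 1) (vcons (Vec (Vec Nat 0) 4) 0 (vcons (Vec Nat 0) 3 (vnil Nat) (vcons (Vec Nat 0) 2 (vnil Nat) (vcons (Vec Nat 0) 1 (vnil Nat) (vcons (Vec Nat 0) 0 (vnil Nat) (vnil (Vec Nat 0)))))) (vnil (Vec (Vec Nat 0) 4))) (vcons (Vec (Vec Nat 0) 4) 0 (vcons (Vec Nat 0) 3 (vnil Nat) (vcons (Vec Nat 0) 2 (vnil Nat) (vcons (Vec Nat 0) 1 (vnil Nat) (vcons (Vec Nat 0) 0 (vnil Nat) (vnil (Vec Nat 0)))))) (vnil (Vec (Vec Nat 0) 4)))
steps to reach normal form (normal order): 0
started in normal form: yes


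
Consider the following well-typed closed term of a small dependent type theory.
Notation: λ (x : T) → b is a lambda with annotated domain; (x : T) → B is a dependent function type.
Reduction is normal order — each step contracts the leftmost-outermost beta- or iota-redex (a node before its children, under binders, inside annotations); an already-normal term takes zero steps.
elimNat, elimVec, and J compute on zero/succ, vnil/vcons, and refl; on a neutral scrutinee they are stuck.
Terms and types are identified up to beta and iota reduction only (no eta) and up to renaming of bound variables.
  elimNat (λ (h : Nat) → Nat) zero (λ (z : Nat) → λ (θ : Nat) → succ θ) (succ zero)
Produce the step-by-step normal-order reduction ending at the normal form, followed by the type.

reduction (normal order):
  elimNat (λ (h : Nat) → Nat) zero (λ (z : Nat) → λ (θ : Nat) → succ θ) (succ zero)
  ~> (λ (h : Nat) → λ (z : Nat) → succ z) zero (elimNat (λ (θ : Nat) → Nat) zero (λ (u : Nat) → λ (β : Nat) → succ β) zero)
  ~> (λ (h : Nat) → succ h) (elimNat (λ (z : Nat) → Nat) zero (λ (θ : Nat) → λ (u : Nat) → succ u) zero)
  ~> succ (elimNat (λ (h : Nat) → Nat) zero (λ (z : Nat) → λ (θ : Nat) → succ θ) zero)
  ~> succ zero
type:
  Nat


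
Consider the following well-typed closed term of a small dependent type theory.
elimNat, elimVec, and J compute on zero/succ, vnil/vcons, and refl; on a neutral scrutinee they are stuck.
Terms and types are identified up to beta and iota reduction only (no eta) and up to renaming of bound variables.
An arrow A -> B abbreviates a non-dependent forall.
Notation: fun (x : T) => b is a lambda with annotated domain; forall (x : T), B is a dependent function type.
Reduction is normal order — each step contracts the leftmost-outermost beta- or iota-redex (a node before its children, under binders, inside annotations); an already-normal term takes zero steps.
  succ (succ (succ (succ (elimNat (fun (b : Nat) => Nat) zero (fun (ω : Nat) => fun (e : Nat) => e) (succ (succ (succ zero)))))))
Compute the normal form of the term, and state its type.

normal form:
  succ (succ (succ (succ zero)))
inferred type:
  Nat


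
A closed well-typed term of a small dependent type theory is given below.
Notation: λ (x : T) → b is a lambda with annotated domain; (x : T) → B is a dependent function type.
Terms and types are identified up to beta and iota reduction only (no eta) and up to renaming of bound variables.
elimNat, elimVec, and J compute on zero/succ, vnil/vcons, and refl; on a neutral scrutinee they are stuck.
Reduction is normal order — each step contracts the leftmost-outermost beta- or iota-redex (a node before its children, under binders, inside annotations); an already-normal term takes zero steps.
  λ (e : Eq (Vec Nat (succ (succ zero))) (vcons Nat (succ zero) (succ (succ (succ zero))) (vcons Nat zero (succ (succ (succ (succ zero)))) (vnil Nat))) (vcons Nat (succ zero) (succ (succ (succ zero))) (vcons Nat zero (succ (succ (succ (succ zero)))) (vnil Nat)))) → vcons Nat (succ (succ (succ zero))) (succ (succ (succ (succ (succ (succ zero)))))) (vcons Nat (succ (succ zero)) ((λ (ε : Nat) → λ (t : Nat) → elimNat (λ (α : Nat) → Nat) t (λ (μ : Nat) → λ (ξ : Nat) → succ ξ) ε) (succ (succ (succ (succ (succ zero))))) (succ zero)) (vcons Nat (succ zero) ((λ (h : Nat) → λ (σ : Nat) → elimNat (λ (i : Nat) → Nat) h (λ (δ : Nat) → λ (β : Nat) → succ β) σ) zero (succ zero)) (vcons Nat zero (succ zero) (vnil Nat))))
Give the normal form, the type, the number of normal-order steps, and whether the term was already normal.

resulting normal form:
  λ (e : Eq (Vec Nat (succ (succ zero))) (vcons Nat (succ zero) (succ (succ (succ zero))) (vcons Nat zero (succ (succ (succ (succ zero)))) (vnil Nat))) (vcons Nat (succ zero) (succ (succ (succ zero))) (vcons Nat zero (succ (succ (succ (succ zero)))) (vnil Nat)))) → vcons Nat (succ (succ (succ zero))) (succ (succ (succ (succ (succ (succ zero)))))) (vcons Nat (succ (succ zero)) (succ (succ (succ (succ (succ (succ zero)))))) (vcons Nat (succ zero) (succ zero) (vcons Nat zero (succ zero) (vnil Nat))))
inferred type:
  (e : Eq (Vec Nat (succ (succ zero))) (vcons Nat (succ zero) (succ (succ (succ zero))) (vcons Nat zero (succ (succ (succ (succ zero)))) (vnil Nat))) (vcons Nat (succ zero) (succ (succ (succ zero))) (vcons Nat zero (succ (succ (succ (succ zero)))) (vnil Nat)))) → Vec Nat (succ (succ (succ (succ zero))))
steps to reach normal form (normal order): 24
started in normal form: no
first contracted redex: a beta-redex


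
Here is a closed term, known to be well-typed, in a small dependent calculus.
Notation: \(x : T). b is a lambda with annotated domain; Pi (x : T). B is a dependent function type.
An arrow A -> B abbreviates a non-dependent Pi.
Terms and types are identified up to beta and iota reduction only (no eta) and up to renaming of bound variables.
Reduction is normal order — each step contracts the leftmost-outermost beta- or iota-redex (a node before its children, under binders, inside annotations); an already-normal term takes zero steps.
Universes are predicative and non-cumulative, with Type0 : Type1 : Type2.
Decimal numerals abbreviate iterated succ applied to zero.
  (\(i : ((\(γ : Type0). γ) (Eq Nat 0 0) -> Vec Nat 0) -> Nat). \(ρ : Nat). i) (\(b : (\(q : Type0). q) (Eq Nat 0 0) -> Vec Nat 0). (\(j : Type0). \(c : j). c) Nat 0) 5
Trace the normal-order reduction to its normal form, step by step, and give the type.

reduction (normal order):
  (\(i : ((\(γ : Type0). γ) (Eq Nat 0 0) -> Vec Nat 0) -> Nat). \(ρ : Nat). i) (\(b : (\(q : Type0). q) (Eq Nat 0 0) -> Vec Nat 0). (\(j : Type0). \(c : j). c) Nat 0) 5
  ~> (\(i : Nat). \(γ : (\(ρ : Type0). ρ) (Eq Nat 0 0) -> Vec Nat 0). (\(b : Type0). \(q : b). q) Nat 0) 5
  ~> \(i : (\(γ : Type0). γ) (Eq Nat 0 0) -> Vec Nat 0). (\(ρ : Type0). \(b : ρ). b) Nat 0
  ~> \(i : Eq Nat 0 0 -> Vec Nat 0). (\(γ : Type0). \(ρ : γ). ρ) Nat 0
  ~> \(i : Eq Nat 0 0 -> Vec Nat 0). (\(γ : Nat). γ) 0
  ~> \(i : Eq Nat 0 0 -> Vec Nat 0). 0
inferred type:
  (Eq Nat 0 0 -> Vec Nat 0) -> Nat


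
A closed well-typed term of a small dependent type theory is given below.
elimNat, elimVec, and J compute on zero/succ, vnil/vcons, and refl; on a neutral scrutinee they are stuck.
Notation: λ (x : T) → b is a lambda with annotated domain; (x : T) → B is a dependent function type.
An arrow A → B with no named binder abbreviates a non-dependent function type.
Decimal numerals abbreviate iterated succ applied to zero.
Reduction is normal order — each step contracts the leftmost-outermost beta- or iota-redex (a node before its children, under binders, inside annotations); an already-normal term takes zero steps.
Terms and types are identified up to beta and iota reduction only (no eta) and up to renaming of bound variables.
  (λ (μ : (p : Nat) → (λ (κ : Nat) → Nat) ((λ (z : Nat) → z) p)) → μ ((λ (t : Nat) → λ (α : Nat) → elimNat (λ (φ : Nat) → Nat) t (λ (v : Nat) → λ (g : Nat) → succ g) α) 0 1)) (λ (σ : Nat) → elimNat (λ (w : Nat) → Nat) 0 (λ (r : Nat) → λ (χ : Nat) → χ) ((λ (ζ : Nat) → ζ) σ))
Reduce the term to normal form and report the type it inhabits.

normal form:
  0
type:
  Nat


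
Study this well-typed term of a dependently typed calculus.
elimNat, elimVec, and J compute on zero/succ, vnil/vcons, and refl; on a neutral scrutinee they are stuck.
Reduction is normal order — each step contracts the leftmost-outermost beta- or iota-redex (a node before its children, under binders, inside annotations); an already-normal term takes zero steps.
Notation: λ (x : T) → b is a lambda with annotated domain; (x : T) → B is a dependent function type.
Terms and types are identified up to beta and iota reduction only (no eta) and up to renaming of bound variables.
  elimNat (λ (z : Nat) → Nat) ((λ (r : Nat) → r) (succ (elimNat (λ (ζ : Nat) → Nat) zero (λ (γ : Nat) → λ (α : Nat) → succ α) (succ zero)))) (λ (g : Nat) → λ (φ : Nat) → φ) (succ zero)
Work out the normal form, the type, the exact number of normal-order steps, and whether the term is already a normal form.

reduced normal form:
  succ (succ zero)
inferred type:
  Nat
steps to reach normal form (normal order): 9
started in normal form: no
first contracted redex: an elimNat iota-redex


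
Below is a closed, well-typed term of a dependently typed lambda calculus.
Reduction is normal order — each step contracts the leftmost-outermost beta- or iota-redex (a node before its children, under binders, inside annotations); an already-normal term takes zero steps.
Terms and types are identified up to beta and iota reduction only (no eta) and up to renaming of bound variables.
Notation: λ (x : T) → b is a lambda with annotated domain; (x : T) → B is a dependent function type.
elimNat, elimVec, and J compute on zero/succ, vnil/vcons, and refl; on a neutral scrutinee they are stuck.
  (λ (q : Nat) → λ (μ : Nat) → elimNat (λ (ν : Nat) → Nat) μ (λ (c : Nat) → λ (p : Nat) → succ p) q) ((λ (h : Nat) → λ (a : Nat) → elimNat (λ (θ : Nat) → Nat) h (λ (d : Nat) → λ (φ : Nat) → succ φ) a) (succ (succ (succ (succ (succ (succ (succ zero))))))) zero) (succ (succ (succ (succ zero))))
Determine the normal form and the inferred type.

normal form:
  succ (succ (succ (succ (succ (succ (succ (succ (succ (succ (succ zero))))))))))
inferred type:
  Nat


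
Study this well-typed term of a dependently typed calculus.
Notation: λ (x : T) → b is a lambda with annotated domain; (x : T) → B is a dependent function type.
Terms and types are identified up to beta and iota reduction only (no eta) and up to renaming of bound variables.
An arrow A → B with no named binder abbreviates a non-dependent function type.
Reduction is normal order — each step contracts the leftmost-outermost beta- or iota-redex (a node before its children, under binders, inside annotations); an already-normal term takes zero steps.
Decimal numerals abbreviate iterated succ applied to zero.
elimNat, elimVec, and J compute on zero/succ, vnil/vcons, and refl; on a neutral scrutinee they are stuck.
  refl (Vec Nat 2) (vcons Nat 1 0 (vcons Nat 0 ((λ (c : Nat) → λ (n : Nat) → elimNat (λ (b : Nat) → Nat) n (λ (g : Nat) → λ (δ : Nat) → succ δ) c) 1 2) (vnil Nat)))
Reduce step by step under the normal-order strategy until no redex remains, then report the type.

normal-order reduction sequence:
  refl (Vec Nat 2) (vcons Nat 1 0 (vcons Nat 0 ((λ (c : Nat) → λ (n : Nat) → elimNat (λ (b : Nat) → Nat) n (λ (g : Nat) → λ (δ : Nat) → succ δ) c) 1 2) (vnil Nat)))
  ~> refl (Vec Nat 2) (vcons Nat 1 0 (vcons Nat 0 ((λ (c : Nat) → elimNat (λ (n : Nat) → Nat) c (λ (b : Nat) → λ (g : Nat) → succ g) 1) 2) (vnil Nat)))
  ~> refl (Vec Nat 2) (vcons Nat 1 0 (vcons Nat 0 (elimNat (λ (c : Nat) → Nat) 2 (λ (n : Nat) → λ (b : Nat) → succ b) 1) (vnil Nat)))
  ~> refl (Vec Nat 2) (vcons Nat 1 0 (vcons Nat 0 ((λ (c : Nat) → λ (n : Nat) → succ n) 0 (elimNat (λ (b : Nat) → Nat) 2 (λ (g : Nat) → λ (δ : Nat) → succ δ) 0)) (vnil Nat)))
  ~> refl (Vec Nat 2) (vcons Nat 1 0 (vcons Nat 0 ((λ (c : Nat) → succ c) (elimNat (λ (n : Nat) → Nat) 2 (λ (b : Nat) → λ (g : Nat) → succ g) 0)) (vnil Nat)))
  ~> refl (Vec Nat 2) (vcons Nat 1 0 (vcons Nat 0 (succ (elimNat (λ (c : Nat) → Nat) 2 (λ (n : Nat) → λ (b : Nat) → succ b) 0)) (vnil Nat)))
  ~> refl (Vec Nat 2) (vcons Nat 1 0 (vcons Nat 0 3 (vnil Nat)))
type:
  Eq (Vec Nat 2) (vcons Nat 1 0 (vcons Nat 0 3 (vnil Nat))) (vcons Nat 1 0 (vcons Nat 0 3 (vnil Nat)))


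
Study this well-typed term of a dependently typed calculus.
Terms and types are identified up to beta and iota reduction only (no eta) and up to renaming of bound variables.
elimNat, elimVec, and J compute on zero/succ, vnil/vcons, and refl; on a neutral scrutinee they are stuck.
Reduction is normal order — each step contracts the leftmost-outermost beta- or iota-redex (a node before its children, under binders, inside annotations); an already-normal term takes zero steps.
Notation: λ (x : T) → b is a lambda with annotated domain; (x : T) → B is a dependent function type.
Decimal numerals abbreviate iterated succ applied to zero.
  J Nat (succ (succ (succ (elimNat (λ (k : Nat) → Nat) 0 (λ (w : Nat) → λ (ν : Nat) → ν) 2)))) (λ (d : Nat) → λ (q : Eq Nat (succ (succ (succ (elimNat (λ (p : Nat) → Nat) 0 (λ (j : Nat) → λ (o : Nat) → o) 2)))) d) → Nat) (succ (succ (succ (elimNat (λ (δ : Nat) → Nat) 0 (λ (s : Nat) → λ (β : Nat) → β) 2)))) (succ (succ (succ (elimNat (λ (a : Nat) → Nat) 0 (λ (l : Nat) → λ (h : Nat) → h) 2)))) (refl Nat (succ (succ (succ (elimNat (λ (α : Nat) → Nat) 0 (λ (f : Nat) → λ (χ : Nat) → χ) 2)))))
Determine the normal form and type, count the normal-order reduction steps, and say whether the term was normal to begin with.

resulting normal form:
  3
inferred type:
  Nat
steps to reach normal form (normal order): 8
started in normal form: no
first contracted redex: a J iota-redex


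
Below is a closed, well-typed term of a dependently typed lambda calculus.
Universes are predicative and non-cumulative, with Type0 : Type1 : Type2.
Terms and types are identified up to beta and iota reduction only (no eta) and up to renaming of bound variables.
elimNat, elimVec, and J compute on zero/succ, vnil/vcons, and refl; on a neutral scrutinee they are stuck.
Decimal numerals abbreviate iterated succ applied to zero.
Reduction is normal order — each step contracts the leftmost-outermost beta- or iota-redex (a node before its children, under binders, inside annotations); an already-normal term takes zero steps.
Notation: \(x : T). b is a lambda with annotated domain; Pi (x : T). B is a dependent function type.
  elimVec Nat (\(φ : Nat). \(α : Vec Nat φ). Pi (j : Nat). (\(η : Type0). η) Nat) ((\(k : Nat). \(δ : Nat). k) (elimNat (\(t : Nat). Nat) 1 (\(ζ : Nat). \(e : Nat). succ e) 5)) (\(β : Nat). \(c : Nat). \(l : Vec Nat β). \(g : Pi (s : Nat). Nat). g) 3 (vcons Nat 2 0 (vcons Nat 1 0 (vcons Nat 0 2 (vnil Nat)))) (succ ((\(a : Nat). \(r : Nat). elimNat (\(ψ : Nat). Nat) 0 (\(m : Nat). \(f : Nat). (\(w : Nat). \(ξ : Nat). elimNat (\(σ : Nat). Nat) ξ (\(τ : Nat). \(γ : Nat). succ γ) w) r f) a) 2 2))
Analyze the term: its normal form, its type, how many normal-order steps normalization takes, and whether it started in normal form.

normal form:
  6
type:
  Nat
normal-order step count: 34
already normal: no
first contracted redex: an elimVec iota-redex


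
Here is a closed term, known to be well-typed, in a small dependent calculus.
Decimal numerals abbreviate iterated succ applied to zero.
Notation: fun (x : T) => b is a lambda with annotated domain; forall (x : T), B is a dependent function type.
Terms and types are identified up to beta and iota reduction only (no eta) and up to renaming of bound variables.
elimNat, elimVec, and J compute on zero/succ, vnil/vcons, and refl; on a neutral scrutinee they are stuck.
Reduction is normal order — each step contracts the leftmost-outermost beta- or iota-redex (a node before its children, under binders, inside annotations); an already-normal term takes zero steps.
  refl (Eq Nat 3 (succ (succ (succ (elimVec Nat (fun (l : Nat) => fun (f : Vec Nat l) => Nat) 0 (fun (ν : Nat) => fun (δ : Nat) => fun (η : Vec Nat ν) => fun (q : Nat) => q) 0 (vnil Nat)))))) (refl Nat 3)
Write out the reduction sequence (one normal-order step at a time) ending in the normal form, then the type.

normal-order reduction sequence:
  refl (Eq Nat 3 (succ (succ (succ (elimVec Nat (fun (l : Nat) => fun (f : Vec Nat l) => Nat) 0 (fun (ν : Nat) => fun (δ : Nat) => fun (η : Vec Nat ν) => fun (q : Nat) => q) 0 (vnil Nat)))))) (refl Nat 3)
  ~> refl (Eq Nat 3 3) (refl Nat 3)
the term's type:
  Eq (Eq Nat 3 3) (refl Nat 3) (refl Nat 3)


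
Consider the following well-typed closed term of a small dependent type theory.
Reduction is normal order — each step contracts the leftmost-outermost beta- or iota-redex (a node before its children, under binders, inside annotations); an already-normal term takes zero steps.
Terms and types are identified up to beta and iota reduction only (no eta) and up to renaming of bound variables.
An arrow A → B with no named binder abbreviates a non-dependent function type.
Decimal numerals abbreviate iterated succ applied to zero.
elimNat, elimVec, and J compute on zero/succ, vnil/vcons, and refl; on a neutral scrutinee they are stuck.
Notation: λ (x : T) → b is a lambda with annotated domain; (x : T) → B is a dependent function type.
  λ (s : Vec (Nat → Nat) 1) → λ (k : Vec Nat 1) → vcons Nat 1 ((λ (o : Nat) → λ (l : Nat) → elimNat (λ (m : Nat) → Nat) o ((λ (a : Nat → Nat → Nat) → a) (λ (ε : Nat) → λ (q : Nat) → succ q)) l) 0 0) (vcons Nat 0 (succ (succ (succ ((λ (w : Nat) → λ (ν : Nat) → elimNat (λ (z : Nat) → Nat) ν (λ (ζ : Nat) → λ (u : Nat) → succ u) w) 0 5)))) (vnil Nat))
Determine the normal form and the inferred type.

resulting normal form:
  λ (s : Vec (Nat → Nat) 1) → λ (k : Vec Nat 1) → vcons Nat 1 0 (vcons Nat 0 8 (vnil Nat))
type:
  Vec (Nat → Nat) 1 → Vec Nat 1 → Vec Nat 2


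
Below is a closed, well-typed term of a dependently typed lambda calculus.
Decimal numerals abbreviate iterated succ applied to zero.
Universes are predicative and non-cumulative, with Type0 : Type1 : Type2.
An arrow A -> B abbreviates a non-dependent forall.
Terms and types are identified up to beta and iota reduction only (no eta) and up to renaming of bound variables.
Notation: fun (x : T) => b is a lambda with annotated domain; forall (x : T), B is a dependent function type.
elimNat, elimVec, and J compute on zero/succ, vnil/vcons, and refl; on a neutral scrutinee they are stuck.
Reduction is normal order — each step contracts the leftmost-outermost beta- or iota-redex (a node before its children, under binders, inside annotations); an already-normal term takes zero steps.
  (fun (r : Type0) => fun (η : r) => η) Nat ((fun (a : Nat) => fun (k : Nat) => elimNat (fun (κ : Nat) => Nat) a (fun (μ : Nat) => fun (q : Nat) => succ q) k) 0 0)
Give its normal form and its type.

normal form:
  0
type:
  Nat


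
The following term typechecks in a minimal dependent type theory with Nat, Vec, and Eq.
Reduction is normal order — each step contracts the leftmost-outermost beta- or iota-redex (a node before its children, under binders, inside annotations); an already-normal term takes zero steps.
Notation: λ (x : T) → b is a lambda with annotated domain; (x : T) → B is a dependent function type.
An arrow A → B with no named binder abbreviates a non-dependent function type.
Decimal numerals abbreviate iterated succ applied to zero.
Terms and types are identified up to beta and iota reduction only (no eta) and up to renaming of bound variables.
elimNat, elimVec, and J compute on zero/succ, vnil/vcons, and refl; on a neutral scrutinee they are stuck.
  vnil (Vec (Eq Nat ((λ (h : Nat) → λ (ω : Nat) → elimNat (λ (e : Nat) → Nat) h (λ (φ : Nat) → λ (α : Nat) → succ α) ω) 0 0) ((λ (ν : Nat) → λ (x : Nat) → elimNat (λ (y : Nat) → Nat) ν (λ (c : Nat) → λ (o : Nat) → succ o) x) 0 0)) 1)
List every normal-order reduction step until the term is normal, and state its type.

reduction (normal order):
  vnil (Vec (Eq Nat ((λ (h : Nat) → λ (ω : Nat) → elimNat (λ (e : Nat) → Nat) h (λ (φ : Nat) → λ (α : Nat) → succ α) ω) 0 0) ((λ (ν : Nat) → λ (x : Nat) → elimNat (λ (y : Nat) → Nat) ν (λ (c : Nat) → λ (o : Nat) → succ o) x) 0 0)) 1)
  ~> vnil (Vec (Eq Nat ((λ (h : Nat) → elimNat (λ (ω : Nat) → Nat) 0 (λ (e : Nat) → λ (φ : Nat) → succ φ) h) 0) ((λ (α : Nat) → λ (ν : Nat) → elimNat (λ (x : Nat) → Nat) α (λ (y : Nat) → λ (c : Nat) → succ c) ν) 0 0)) 1)
  ~> vnil (Vec (Eq Nat (elimNat (λ (h : Nat) → Nat) 0 (λ (ω : Nat) → λ (e : Nat) → succ e) 0) ((λ (φ : Nat) → λ (α : Nat) → elimNat (λ (ν : Nat) → Nat) φ (λ (x : Nat) → λ (y : Nat) → succ y) α) 0 0)) 1)
  ~> vnil (Vec (Eq Nat 0 ((λ (h : Nat) → λ (ω : Nat) → elimNat (λ (e : Nat) → Nat) h (λ (φ : Nat) → λ (α : Nat) → succ α) ω) 0 0)) 1)
  ~> vnil (Vec (Eq Nat 0 ((λ (h : Nat) → elimNat (λ (ω : Nat) → Nat) 0 (λ (e : Nat) → λ (φ : Nat) → succ φ) h) 0)) 1)
  ~> vnil (Vec (Eq Nat 0 (elimNat (λ (h : Nat) → Nat) 0 (λ (ω : Nat) → λ (e : Nat) → succ e) 0)) 1)
  ~> vnil (Vec (Eq Nat 0 0) 1)
type:
  Vec (Vec (Eq Nat 0 0) 1) 0


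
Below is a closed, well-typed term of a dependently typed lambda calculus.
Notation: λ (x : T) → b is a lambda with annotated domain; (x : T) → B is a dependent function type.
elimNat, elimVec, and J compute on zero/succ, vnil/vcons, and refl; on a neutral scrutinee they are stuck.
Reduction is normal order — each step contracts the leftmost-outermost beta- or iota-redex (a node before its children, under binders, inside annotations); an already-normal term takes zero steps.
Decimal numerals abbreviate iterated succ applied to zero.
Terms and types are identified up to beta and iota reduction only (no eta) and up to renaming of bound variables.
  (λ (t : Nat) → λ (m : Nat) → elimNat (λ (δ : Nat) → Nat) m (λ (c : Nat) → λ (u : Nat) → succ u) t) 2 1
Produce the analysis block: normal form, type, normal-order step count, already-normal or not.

normal form:
  3
the term's type:
  Nat
steps to reach normal form (normal order): 9
started in normal form: no
first redex: a beta-redex


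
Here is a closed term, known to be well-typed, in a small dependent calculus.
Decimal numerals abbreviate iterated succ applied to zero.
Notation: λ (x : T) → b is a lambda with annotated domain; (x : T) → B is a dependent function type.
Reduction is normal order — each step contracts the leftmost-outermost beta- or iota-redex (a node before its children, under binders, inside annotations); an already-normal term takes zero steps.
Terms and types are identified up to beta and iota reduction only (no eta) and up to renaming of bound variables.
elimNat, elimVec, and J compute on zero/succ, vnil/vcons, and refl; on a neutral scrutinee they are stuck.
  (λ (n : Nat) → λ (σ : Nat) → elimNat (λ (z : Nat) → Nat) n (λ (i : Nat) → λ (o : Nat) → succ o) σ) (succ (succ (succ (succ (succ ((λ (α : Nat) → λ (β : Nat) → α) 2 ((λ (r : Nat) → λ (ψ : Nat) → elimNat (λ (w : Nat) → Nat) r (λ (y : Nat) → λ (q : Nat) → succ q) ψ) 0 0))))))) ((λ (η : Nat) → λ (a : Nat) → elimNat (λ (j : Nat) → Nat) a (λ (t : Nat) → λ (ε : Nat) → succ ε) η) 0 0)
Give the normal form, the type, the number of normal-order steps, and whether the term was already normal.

resulting normal form:
  7
type:
  Nat
reduction steps (normal order): 8
term was already normal: no
first redex: a beta-redex


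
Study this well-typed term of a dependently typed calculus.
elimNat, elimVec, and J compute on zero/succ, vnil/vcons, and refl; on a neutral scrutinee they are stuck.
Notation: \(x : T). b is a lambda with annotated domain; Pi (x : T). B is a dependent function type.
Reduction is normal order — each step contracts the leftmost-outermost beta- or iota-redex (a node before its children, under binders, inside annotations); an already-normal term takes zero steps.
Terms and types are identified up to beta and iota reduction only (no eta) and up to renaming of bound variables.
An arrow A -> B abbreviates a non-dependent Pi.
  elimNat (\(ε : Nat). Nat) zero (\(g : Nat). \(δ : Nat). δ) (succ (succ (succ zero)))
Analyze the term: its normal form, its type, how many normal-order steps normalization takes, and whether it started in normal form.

resulting normal form:
  zero
type:
  Nat
steps to reach normal form (normal order): 10
term was already normal: no
first redex: an elimNat iota-redex


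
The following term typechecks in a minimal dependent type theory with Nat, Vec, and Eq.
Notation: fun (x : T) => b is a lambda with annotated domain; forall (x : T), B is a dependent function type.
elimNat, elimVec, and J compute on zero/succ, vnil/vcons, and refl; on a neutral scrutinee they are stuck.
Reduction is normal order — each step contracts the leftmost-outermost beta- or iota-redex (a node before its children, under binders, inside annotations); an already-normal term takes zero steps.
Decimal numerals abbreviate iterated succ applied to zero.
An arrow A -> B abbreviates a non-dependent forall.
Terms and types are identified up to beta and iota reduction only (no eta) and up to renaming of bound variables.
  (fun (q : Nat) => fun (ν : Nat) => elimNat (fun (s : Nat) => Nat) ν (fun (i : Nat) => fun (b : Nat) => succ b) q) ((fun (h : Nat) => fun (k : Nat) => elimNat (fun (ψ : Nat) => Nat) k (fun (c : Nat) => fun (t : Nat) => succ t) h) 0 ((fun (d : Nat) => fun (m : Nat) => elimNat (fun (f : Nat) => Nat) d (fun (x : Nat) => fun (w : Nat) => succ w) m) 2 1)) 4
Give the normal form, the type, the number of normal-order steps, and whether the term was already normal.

resulting normal form:
  7
type:
  Nat
steps to reach normal form (normal order): 21
already normal: no
first redex: a beta-redex


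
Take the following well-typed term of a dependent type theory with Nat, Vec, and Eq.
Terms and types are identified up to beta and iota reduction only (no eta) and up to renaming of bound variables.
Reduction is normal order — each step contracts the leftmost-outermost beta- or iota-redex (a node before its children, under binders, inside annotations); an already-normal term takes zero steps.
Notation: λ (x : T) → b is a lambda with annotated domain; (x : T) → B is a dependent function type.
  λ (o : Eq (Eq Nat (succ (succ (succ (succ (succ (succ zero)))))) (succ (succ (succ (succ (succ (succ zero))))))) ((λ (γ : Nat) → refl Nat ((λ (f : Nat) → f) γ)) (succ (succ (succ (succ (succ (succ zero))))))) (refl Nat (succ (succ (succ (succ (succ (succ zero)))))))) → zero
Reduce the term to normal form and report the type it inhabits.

reduced normal form:
  λ (o : Eq (Eq Nat (succ (succ (succ (succ (succ (succ zero)))))) (succ (succ (succ (succ (succ (succ zero))))))) (refl Nat (succ (succ (succ (succ (succ (succ zero))))))) (refl Nat (succ (succ (succ (succ (succ (succ zero)))))))) → zero
inferred type:
  (o : Eq (Eq Nat (succ (succ (succ (succ (succ (succ zero)))))) (succ (succ (succ (succ (succ (succ zero))))))) (refl Nat (succ (succ (succ (succ (succ (succ zero))))))) (refl Nat (succ (succ (succ (succ (succ (succ zero)))))))) → Nat


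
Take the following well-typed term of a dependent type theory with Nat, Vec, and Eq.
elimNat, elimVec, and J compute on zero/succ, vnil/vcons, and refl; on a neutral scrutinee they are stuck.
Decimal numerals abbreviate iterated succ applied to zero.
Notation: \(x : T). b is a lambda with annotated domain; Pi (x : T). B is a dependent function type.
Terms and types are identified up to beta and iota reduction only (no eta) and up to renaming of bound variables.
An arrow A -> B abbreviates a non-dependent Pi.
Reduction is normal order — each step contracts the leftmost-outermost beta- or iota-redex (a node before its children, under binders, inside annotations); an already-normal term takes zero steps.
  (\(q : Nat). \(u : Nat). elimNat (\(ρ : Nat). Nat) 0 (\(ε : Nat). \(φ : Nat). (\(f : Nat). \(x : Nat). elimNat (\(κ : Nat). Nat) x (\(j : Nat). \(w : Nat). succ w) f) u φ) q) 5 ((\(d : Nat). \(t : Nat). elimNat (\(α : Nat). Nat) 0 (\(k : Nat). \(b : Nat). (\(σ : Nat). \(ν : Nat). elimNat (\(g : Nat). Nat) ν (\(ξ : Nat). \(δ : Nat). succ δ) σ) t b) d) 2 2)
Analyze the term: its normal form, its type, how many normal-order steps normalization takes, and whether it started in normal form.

reduced normal form:
  20
inferred type:
  Nat
steps to reach normal form (normal order): 228
started in normal form: no
first contracted redex: a beta-redex


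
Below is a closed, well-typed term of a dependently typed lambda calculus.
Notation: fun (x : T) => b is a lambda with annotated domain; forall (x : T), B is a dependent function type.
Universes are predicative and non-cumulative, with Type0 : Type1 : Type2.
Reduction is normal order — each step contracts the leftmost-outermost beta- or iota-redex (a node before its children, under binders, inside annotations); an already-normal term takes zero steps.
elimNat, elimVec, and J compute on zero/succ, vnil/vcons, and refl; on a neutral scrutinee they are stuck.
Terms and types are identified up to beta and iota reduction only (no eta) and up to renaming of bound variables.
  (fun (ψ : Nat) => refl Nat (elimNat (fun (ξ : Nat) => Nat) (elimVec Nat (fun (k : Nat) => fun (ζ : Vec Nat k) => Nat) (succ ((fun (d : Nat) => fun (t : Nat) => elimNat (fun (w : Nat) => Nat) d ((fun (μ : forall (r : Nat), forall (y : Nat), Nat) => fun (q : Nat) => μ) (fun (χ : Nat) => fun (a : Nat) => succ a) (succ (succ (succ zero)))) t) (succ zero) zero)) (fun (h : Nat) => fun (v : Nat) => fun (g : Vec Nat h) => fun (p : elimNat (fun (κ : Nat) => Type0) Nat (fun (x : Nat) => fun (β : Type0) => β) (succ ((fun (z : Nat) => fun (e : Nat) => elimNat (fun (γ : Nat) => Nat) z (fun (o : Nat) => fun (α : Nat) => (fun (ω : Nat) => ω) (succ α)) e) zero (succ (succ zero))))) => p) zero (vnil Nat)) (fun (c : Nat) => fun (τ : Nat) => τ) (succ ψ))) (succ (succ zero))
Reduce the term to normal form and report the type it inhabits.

normal form:
  refl Nat (succ (succ zero))
inferred type:
  Eq Nat (succ (succ zero)) (succ (succ zero))


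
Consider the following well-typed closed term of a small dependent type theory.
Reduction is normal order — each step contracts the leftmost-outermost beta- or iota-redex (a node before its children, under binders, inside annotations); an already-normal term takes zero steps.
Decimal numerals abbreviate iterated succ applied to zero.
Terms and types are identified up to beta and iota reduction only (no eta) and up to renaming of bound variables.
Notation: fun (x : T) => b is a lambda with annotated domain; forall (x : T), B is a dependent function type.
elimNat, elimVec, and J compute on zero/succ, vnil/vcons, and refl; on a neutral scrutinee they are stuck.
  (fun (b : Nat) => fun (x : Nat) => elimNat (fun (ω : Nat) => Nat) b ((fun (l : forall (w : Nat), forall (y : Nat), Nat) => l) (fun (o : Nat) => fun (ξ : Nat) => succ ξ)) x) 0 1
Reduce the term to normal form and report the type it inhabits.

resulting normal form:
  1
the term's type:
  Nat
observation: the leftmost-outermost redex is a beta-redex, and normalization takes 7 steps.


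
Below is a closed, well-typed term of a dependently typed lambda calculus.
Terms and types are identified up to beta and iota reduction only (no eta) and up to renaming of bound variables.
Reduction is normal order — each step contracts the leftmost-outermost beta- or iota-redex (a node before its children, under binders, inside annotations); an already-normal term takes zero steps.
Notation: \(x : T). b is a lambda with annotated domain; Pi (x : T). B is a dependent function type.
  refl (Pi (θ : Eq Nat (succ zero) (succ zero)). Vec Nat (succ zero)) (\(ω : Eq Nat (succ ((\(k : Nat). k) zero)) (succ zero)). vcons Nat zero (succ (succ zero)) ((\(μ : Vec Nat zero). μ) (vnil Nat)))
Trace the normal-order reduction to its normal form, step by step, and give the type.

normal-order reduction sequence:
  refl (Pi (θ : Eq Nat (succ zero) (succ zero)). Vec Nat (succ zero)) (\(ω : Eq Nat (succ ((\(k : Nat). k) zero)) (succ zero)). vcons Nat zero (succ (succ zero)) ((\(μ : Vec Nat zero). μ) (vnil Nat)))
  ~> refl (Pi (θ : Eq Nat (succ zero) (succ zero)). Vec Nat (succ zero)) (\(ω : Eq Nat (succ zero) (succ zero)). vcons Nat zero (succ (succ zero)) ((\(k : Vec Nat zero). k) (vnil Nat)))
  ~> refl (Pi (θ : Eq Nat (succ zero) (succ zero)). Vec Nat (succ zero)) (\(ω : Eq Nat (succ zero) (succ zero)). vcons Nat zero (succ (succ zero)) (vnil Nat))
type:
  Eq (Pi (θ : Eq Nat (succ zero) (succ zero)). Vec Nat (succ zero)) (\(ω : Eq Nat (succ zero) (succ zero)). vcons Nat zero (succ (succ zero)) (vnil Nat)) (\(k : Eq Nat (succ zero) (succ zero)). vcons Nat zero (succ (succ zero)) (vnil Nat))


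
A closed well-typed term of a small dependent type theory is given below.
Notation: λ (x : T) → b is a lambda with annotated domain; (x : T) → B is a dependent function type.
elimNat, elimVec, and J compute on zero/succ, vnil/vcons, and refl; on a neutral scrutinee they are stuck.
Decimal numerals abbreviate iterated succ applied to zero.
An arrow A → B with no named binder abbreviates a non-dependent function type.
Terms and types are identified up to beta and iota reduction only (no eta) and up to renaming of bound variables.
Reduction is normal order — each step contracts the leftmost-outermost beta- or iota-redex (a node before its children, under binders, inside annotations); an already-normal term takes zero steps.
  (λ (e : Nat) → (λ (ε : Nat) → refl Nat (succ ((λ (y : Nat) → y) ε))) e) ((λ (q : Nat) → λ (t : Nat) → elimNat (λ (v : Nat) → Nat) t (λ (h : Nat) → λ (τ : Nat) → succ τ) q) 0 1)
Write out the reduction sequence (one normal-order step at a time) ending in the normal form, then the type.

normal-order reduction sequence:
  (λ (e : Nat) → (λ (ε : Nat) → refl Nat (succ ((λ (y : Nat) → y) ε))) e) ((λ (q : Nat) → λ (t : Nat) → elimNat (λ (v : Nat) → Nat) t (λ (h : Nat) → λ (τ : Nat) → succ τ) q) 0 1)
  ~> (λ (e : Nat) → refl Nat (succ ((λ (ε : Nat) → ε) e))) ((λ (y : Nat) → λ (q : Nat) → elimNat (λ (t : Nat) → Nat) q (λ (v : Nat) → λ (h : Nat) → succ h) y) 0 1)
  ~> refl Nat (succ ((λ (e : Nat) → e) ((λ (ε : Nat) → λ (y : Nat) → elimNat (λ (q : Nat) → Nat) y (λ (t : Nat) → λ (v : Nat) → succ v) ε) 0 1)))
  ~> refl Nat (succ ((λ (e : Nat) → λ (ε : Nat) → elimNat (λ (y : Nat) → Nat) ε (λ (q : Nat) → λ (t : Nat) → succ t) e) 0 1))
  ~> refl Nat (succ ((λ (e : Nat) → elimNat (λ (ε : Nat) → Nat) e (λ (y : Nat) → λ (q : Nat) → succ q) 0) 1))
  ~> refl Nat (succ (elimNat (λ (e : Nat) → Nat) 1 (λ (ε : Nat) → λ (y : Nat) → succ y) 0))
  ~> refl Nat 2
inferred type:
  Eq Nat 2 2
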